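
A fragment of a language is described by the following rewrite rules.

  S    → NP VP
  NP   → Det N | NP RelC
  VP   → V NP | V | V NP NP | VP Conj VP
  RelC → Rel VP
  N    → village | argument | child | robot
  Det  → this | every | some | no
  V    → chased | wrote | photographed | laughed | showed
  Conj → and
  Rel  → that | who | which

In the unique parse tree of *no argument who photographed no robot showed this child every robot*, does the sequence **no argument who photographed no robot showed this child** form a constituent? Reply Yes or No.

No

[S [NP [NP [Det no] [N argument]] [RelC [Rel who] [VP [V photographed] [NP [Det no] [N robot]]]]] [VP [V showed] [NP [Det this] [N child]] [NP [Det every] [N robot]]]]
The smallest constituent containing 'no argument who photographed no robot showed this child' is the S spanning 'no argument who photographed no robot showed this child every robot'; no single node in the tree dominates exactly the given words.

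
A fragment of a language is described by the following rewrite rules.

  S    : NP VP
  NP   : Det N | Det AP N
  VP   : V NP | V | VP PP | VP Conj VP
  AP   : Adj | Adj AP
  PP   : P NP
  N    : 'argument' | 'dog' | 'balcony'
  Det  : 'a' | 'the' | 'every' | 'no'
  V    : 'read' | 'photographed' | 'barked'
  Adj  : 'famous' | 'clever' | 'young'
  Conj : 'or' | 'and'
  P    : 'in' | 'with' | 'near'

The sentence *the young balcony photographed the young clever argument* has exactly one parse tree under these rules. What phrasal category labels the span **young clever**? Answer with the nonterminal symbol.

AP

S
  NP
    Det: the
    AP
      Adj: young
    N: balcony
  VP
    V: photographed
    NP
      Det: the
      AP
        Adj: young
        AP
          Adj: clever
      N: argument
The span 'young clever' is the AP node built by AP → Adj AP.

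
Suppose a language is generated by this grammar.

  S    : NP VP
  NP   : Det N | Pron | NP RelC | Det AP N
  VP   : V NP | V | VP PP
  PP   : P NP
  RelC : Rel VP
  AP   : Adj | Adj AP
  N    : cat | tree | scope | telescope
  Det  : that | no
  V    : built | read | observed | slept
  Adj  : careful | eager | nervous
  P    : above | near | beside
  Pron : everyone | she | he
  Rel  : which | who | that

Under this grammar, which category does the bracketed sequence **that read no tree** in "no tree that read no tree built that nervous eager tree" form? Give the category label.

S
  NP
    NP
      Det: no
      N: tree
    RelC
      Rel: that
      VP
        V: read
        NP
          Det: no
          N: tree
  VP
    V: built
    NP
      Det: that
      AP
        Adj: nervous
        AP
          Adj: eager
      N: tree
The span 'that read no tree' is the RelC node built by RelC → Rel VP.

RelC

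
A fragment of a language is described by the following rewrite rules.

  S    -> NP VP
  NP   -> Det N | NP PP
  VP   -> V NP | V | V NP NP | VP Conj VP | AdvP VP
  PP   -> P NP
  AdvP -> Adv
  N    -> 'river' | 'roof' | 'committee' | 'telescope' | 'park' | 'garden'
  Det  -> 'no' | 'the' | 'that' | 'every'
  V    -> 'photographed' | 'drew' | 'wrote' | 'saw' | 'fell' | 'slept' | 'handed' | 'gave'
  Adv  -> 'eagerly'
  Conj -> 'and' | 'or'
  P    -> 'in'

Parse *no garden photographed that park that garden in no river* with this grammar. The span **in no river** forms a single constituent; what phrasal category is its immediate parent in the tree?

NP

[S [NP [Det no] [N garden]] [VP [V photographed] [NP [Det that] [N park]] [NP [NP [Det that] [N garden]] [PP [P in] [NP [Det no] [N river]]]]]]
The span 'in no river' is the PP node built by PP → P NP.
Its mother is the NP built by NP → NP PP.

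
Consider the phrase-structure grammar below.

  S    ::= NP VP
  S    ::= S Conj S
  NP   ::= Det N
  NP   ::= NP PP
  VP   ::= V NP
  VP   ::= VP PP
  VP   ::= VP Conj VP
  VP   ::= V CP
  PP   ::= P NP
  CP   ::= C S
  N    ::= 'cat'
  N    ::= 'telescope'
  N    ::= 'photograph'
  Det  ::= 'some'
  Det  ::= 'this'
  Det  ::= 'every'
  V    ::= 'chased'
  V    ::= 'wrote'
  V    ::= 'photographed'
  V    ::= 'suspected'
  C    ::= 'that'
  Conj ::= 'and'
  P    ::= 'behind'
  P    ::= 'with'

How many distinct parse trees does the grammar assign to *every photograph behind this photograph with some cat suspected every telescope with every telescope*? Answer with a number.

4

Two of the 4 distinct bracketings:
[S [NP [NP [Det every] [N photograph]] [PP [P behind] [NP [NP [Det this] [N photograph]] [PP [P with] [NP [Det some] [N cat]]]]]] [VP [V suspected] [NP [NP [Det every] [N telescope]] [PP [P with] [NP [Det every] [N telescope]]]]]]
[S [NP [NP [Det every] [N photograph]] [PP [P behind] [NP [NP [Det this] [N photograph]] [PP [P with] [NP [Det some] [N cat]]]]]] [VP [VP [V suspected] [NP [Det every] [N telescope]]] [PP [P with] [NP [Det every] [N telescope]]]]]
The difference turns on whether VP → VP PP is used at the relevant span, versus an alternative expansion of VP.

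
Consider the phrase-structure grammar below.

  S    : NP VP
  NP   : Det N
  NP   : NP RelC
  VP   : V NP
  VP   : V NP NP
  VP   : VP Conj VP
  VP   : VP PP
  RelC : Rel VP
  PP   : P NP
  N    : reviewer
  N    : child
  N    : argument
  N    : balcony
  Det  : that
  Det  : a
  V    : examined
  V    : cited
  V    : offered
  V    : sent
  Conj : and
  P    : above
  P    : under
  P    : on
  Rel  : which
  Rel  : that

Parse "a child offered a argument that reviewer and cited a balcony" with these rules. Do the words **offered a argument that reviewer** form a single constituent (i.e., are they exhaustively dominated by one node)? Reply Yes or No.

Yes

[S [NP [Det a] [N child]] [VP [VP [V offered] [NP [Det a] [N argument]] [NP [Det that] [N reviewer]]] [Conj and] [VP [V cited] [NP [Det a] [N balcony]]]]]
The words 'offered a argument that reviewer' are exhaustively dominated by a single VP node (built by VP → V NP NP), so they form a constituent.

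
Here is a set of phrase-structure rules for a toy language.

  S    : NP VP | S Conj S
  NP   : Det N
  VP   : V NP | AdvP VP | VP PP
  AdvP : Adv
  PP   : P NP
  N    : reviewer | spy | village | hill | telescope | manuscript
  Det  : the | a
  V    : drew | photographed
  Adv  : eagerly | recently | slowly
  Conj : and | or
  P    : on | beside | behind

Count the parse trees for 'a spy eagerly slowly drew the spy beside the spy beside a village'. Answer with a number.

6

Two of the 6 distinct bracketings:
[S [NP [Det a] [N spy]] [VP [AdvP [Adv eagerly]] [VP [AdvP [Adv slowly]] [VP [VP [VP [V drew] [NP [Det the] [N spy]]] [PP [P beside] [NP [Det the] [N spy]]]] [PP [P beside] [NP [Det a] [N village]]]]]]]
[S [NP [Det a] [N spy]] [VP [AdvP [Adv eagerly]] [VP [VP [AdvP [Adv slowly]] [VP [VP [V drew] [NP [Det the] [N spy]]] [PP [P beside] [NP [Det the] [N spy]]]]] [PP [P beside] [NP [Det a] [N village]]]]]]
The trees differ in how a recursive rule is bracketed over the same span.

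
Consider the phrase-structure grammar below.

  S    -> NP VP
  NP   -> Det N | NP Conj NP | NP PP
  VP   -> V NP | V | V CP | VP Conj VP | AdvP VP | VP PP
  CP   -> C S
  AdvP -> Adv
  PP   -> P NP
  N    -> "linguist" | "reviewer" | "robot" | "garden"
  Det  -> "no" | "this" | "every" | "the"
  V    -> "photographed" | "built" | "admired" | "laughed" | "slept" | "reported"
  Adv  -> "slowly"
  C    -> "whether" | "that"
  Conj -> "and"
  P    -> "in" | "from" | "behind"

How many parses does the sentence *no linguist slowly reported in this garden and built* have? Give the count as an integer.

3

Two of the 3 distinct bracketings:
[S [NP [Det no] [N linguist]] [VP [VP [AdvP [Adv slowly]] [VP [VP [V reported]] [PP [P in] [NP [Det this] [N garden]]]]] [Conj and] [VP [V built]]]]
[S [NP [Det no] [N linguist]] [VP [VP [VP [AdvP [Adv slowly]] [VP [V reported]]] [PP [P in] [NP [Det this] [N garden]]]] [Conj and] [VP [V built]]]]
The trees differ in how a recursive rule is bracketed over the same span.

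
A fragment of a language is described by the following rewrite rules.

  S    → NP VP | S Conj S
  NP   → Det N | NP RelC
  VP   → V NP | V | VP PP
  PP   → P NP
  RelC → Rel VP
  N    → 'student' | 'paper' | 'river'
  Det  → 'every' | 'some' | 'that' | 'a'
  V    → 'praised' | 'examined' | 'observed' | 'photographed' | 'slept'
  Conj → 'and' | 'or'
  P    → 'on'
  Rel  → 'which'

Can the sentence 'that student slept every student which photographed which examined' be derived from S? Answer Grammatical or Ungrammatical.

[S [NP [Det that] [N student]] [VP [V slept] [NP [NP [NP [Det every] [N student]] [RelC [Rel which] [VP [V photographed]]]] [RelC [Rel which] [VP [V examined]]]]]]
Every word is introduced by a lexical rule and the phrasal rules combine the resulting categories into a single S.

Grammatical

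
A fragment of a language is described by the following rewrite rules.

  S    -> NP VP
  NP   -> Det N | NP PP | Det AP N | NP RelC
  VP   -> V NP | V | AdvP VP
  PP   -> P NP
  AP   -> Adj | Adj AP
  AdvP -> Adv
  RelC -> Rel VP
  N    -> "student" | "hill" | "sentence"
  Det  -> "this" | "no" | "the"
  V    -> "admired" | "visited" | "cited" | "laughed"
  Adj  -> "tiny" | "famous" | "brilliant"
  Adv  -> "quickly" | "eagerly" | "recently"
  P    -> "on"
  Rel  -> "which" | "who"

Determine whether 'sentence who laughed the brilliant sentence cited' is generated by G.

Ungrammatical

For S → NP VP, no prefix of the string parses as an NP.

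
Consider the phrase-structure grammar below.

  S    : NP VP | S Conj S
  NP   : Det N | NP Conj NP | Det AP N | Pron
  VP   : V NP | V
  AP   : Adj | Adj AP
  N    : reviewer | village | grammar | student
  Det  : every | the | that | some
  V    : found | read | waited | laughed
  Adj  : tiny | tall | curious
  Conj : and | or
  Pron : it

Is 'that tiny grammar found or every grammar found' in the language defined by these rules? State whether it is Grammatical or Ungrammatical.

Grammatical

[S [S [NP [Det that] [AP [Adj tiny]] [N grammar]] [VP [V found]]] [Conj or] [S [NP [Det every] [N grammar]] [VP [V found]]]]
Each bracket corresponds to one application of a listed rule, so the string is derivable from S.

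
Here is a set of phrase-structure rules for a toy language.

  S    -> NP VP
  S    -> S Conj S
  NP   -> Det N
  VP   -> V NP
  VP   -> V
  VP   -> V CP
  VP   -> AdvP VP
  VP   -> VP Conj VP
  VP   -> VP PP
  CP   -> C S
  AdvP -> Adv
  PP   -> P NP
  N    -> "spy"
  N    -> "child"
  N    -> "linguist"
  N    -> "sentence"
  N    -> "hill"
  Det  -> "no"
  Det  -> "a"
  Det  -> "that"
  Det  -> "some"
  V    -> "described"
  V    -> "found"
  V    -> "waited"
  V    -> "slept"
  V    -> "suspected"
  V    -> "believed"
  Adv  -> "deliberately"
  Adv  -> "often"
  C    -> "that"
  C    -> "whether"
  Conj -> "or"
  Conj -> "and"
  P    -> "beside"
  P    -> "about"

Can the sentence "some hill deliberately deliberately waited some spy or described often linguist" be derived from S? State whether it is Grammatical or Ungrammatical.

Ungrammatical

A V word can never sit immediately before an Adv word in any string this grammar generates, so the substring 'described often' rules out a derivation.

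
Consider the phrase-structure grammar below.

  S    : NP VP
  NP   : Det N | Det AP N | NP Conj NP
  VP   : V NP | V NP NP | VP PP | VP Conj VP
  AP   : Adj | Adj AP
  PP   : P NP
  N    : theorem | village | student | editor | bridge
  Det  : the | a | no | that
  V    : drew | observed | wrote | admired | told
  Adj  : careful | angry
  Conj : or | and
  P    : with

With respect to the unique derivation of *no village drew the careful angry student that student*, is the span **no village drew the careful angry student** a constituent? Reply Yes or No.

[S [NP [Det no] [N village]] [VP [V drew] [NP [Det the] [AP [Adj careful] [AP [Adj angry]]] [N student]] [NP [Det that] [N student]]]]
The smallest constituent containing 'no village drew the careful angry student' is the S spanning 'no village drew the careful angry student that student'; no single node in the tree dominates exactly the given words.

No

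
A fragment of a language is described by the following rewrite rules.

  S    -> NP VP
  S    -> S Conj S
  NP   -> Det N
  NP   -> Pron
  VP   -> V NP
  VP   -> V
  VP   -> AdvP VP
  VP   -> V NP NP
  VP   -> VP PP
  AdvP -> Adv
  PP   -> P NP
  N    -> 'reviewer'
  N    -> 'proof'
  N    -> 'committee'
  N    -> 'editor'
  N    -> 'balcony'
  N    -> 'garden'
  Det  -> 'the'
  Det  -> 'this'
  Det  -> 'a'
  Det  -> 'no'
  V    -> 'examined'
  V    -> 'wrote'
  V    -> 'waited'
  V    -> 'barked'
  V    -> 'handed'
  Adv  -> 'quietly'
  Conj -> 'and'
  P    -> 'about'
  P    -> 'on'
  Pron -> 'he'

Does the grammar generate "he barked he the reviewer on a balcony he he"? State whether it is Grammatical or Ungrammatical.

Ungrammatical

For S → NP VP, the only prefix that parses as NP is 'he', but the remainder 'barked he the reviewer on a balcony he he' is not a VP under these rules. The alternative S rule S → S Conj S likewise has no satisfying split.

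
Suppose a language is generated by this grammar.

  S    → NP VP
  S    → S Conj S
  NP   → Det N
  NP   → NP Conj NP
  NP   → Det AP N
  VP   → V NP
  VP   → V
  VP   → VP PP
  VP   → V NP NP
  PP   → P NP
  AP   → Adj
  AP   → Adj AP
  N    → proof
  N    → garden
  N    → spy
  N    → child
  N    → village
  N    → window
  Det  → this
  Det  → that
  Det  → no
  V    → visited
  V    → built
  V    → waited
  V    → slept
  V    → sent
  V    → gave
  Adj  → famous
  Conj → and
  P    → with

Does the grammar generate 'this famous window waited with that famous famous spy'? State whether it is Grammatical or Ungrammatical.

S
  NP
    Det: this
    AP
      Adj: famous
    N: window
  VP
    VP
      V: waited
    PP
      P: with
      NP
        Det: that
        AP
          Adj: famous
          AP
            Adj: famous
        N: spy
The bracketing above is licensed at every node by one of the given productions, with S at the root.

Grammatical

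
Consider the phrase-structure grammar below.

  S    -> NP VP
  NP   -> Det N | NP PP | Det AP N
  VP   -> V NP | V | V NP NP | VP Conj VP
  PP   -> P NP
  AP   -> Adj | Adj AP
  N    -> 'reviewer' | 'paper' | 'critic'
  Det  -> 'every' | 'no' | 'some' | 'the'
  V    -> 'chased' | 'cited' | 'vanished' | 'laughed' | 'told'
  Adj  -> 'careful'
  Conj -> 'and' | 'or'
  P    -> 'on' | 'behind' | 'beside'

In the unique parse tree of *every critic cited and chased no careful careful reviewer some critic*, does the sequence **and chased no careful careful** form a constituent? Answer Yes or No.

[S [NP [Det every] [N critic]] [VP [VP [V cited]] [Conj and] [VP [V chased] [NP [Det no] [AP [Adj careful] [AP [Adj careful]]] [N reviewer]] [NP [Det some] [N critic]]]]]
The smallest constituent containing 'and chased no careful careful' is the VP spanning 'cited and chased no careful careful reviewer some critic'; no single node in the tree dominates exactly the given words.

No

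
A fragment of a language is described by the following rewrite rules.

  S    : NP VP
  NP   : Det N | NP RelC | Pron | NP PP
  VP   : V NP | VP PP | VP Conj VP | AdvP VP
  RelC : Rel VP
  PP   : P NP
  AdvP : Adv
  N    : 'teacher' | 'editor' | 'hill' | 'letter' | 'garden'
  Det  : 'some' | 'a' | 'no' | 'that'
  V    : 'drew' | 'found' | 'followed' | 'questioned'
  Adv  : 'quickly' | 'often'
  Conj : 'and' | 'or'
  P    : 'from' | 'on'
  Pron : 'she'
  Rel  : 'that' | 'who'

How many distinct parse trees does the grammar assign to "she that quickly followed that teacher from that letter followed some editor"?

Two of the 4 distinct bracketings:
[S [NP [NP [Pron she]] [RelC [Rel that] [VP [VP [AdvP [Adv quickly]] [VP [V followed] [NP [Det that] [N teacher]]]] [PP [P from] [NP [Det that] [N letter]]]]]] [VP [V followed] [NP [Det some] [N editor]]]]
[S [NP [NP [Pron she]] [RelC [Rel that] [VP [AdvP [Adv quickly]] [VP [V followed] [NP [NP [Det that] [N teacher]] [PP [P from] [NP [Det that] [N letter]]]]]]]] [VP [V followed] [NP [Det some] [N editor]]]]
The difference turns on whether NP → NP PP is used at the relevant span, versus an alternative expansion of NP.

4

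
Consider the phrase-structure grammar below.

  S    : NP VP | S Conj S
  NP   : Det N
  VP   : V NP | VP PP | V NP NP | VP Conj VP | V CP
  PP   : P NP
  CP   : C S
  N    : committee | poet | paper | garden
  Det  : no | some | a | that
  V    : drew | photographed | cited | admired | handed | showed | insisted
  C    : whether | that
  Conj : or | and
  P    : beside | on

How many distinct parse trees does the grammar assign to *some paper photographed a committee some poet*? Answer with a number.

1

[S [NP [Det some] [N paper]] [VP [V photographed] [NP [Det a] [N committee]] [NP [Det some] [N poet]]]]
No rule offers an alternative attachment or grouping for any span, so this is the only derivation.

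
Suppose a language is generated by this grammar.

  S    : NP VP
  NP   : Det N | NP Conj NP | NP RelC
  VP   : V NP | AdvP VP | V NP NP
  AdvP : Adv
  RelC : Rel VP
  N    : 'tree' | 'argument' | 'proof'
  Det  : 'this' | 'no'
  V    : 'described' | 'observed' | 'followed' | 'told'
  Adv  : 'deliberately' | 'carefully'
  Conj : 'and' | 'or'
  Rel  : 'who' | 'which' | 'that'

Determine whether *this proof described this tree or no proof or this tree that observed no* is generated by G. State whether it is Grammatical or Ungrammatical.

Ungrammatical

For S → NP VP, the only prefix that parses as NP is 'this proof', but the remainder 'described this tree or no proof or this tree that observed no' is not a VP under these rules.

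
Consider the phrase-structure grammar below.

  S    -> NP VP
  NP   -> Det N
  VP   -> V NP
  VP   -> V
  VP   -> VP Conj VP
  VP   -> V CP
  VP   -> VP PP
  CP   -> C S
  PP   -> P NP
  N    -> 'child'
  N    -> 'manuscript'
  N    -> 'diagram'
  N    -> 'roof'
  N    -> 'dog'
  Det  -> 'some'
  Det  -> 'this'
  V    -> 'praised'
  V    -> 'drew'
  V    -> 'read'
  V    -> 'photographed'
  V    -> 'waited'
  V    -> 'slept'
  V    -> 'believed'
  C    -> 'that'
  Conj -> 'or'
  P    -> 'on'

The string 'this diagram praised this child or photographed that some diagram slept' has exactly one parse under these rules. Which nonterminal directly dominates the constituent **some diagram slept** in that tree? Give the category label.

CP

[S [NP [Det this] [N diagram]] [VP [VP [V praised] [NP [Det this] [N child]]] [Conj or] [VP [V photographed] [CP [C that] [S [NP [Det some] [N diagram]] [VP [V slept]]]]]]]
The span 'some diagram slept' is the S node built by S → NP VP.
Its mother is the CP built by CP → C S.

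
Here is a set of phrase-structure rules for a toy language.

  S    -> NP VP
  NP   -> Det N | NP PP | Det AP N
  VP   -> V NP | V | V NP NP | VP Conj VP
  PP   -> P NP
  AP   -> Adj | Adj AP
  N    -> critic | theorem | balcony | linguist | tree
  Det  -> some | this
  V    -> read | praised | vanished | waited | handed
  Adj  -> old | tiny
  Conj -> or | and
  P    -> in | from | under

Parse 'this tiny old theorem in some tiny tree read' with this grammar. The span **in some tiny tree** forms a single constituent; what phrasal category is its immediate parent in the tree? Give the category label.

S
  NP
    NP
      Det: this
      AP
        Adj: tiny
        AP
          Adj: old
      N: theorem
    PP
      P: in
      NP
        Det: some
        AP
          Adj: tiny
        N: tree
  VP
    V: read
The span 'in some tiny tree' is the PP node built by PP → P NP.
Its mother is the NP built by NP → NP PP.

NP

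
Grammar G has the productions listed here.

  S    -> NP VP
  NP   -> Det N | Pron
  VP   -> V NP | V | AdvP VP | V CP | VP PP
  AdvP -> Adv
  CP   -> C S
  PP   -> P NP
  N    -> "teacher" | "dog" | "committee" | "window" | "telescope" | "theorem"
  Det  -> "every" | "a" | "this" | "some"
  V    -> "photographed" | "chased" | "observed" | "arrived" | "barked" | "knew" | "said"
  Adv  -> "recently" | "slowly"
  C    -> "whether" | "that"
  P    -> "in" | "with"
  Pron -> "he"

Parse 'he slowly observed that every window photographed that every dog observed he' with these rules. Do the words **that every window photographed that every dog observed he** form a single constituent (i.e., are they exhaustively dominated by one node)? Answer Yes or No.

Yes

[S [NP [Pron he]] [VP [AdvP [Adv slowly]] [VP [V observed] [CP [C that] [S [NP [Det every] [N window]] [VP [V photographed] [CP [C that] [S [NP [Det every] [N dog]] [VP [V observed] [NP [Pron he]]]]]]]]]]]
The words 'that every window photographed that every dog observed he' are exhaustively dominated by a single CP node (built by CP → C S), so they form a constituent.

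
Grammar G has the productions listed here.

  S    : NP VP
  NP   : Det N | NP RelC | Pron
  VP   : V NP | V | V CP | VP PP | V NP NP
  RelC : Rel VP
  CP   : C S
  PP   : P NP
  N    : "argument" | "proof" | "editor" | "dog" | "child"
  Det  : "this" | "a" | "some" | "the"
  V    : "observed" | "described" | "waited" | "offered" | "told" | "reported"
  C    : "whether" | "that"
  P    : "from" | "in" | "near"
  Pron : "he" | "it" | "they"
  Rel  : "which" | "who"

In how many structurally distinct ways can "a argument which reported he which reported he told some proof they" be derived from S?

3

Two of the 3 distinct bracketings:
[S [NP [NP [Det a] [N argument]] [RelC [Rel which] [VP [V reported] [NP [NP [Pron he]] [RelC [Rel which] [VP [V reported] [NP [Pron he]]]]]]]] [VP [V told] [NP [Det some] [N proof]] [NP [Pron they]]]]
[S [NP [NP [Det a] [N argument]] [RelC [Rel which] [VP [V reported] [NP [NP [Pron he]] [RelC [Rel which] [VP [V reported]]]] [NP [Pron he]]]]] [VP [V told] [NP [Det some] [N proof]] [NP [Pron they]]]]
The difference turns on whether VP → V is used at the relevant span, versus an alternative expansion of VP.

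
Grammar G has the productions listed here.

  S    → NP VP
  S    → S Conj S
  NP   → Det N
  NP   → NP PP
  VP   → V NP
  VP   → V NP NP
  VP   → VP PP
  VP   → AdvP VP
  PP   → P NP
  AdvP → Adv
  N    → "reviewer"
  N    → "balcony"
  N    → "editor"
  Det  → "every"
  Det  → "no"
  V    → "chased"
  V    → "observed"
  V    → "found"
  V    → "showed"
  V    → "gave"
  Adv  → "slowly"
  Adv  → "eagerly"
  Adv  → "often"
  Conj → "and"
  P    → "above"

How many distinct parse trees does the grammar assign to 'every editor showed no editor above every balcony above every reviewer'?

5

Two of the 5 distinct bracketings:
[S [NP [Det every] [N editor]] [VP [V showed] [NP [NP [Det no] [N editor]] [PP [P above] [NP [NP [Det every] [N balcony]] [PP [P above] [NP [Det every] [N reviewer]]]]]]]]
[S [NP [Det every] [N editor]] [VP [V showed] [NP [NP [NP [Det no] [N editor]] [PP [P above] [NP [Det every] [N balcony]]]] [PP [P above] [NP [Det every] [N reviewer]]]]]]
The trees differ in how a recursive rule is bracketed over the same span.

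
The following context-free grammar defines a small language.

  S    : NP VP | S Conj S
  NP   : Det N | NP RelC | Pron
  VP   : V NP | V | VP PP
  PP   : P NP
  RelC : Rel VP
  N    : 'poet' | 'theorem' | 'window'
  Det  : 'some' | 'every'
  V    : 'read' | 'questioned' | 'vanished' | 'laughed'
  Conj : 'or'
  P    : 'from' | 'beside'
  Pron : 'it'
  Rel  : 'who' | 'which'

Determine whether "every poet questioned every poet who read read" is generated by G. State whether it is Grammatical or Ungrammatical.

For S → NP VP, the only prefix that parses as NP is 'every poet', but the remainder 'questioned every poet who read read' is not a VP under these rules. The alternative S rule S → S Conj S likewise has no satisfying split.

Ungrammatical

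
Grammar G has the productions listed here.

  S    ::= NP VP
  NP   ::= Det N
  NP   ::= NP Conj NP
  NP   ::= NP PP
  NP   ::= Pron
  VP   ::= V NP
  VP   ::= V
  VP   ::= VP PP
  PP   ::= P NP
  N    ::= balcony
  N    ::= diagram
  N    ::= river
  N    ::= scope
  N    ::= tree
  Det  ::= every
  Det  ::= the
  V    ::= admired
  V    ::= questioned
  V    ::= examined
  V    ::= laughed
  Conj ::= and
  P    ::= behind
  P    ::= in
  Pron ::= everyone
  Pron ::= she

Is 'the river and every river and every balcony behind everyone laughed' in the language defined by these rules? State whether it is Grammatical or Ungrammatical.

Grammatical

S
  NP
    NP
      Det: the
      N: river
    Conj: and
    NP
      NP
        Det: every
        N: river
      Conj: and
      NP
        NP
          Det: every
          N: balcony
        PP
          P: behind
          NP
            Pron: everyone
  VP
    V: laughed
The bracketing above is licensed at every node by one of the given productions, with S at the root.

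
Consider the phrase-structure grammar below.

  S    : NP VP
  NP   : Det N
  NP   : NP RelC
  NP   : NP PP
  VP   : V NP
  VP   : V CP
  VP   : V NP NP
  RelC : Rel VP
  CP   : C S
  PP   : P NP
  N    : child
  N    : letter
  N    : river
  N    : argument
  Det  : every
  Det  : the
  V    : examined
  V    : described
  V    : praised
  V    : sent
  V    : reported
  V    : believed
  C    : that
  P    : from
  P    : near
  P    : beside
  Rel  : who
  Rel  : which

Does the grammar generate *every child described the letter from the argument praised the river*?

For S → NP VP, the only prefix that parses as NP is 'every child', but the remainder 'described the letter from the argument praised the river' is not a VP under these rules.

Ungrammatical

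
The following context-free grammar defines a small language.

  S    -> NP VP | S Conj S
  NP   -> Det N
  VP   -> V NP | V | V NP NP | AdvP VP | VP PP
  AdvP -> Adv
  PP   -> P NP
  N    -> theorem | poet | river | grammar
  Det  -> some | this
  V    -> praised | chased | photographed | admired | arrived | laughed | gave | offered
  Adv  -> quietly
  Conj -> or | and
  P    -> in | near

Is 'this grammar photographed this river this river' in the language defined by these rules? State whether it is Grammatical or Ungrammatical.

Grammatical

[S [NP [Det this] [N grammar]] [VP [V photographed] [NP [Det this] [N river]] [NP [Det this] [N river]]]]
Each bracket corresponds to one application of a listed rule, so the string is derivable from S.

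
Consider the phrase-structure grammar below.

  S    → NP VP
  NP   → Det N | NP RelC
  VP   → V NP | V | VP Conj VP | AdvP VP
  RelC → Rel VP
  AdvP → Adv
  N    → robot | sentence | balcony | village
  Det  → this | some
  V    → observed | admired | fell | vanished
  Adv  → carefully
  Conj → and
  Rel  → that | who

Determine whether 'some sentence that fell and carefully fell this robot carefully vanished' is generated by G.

Grammatical

S
  NP
    NP
      Det: some
      N: sentence
    RelC
      Rel: that
      VP
        VP
          V: fell
        Conj: and
        VP
          AdvP
            Adv: carefully
          VP
            V: fell
            NP
              Det: this
              N: robot
  VP
    AdvP
      Adv: carefully
    VP
      V: vanished
Each bracket corresponds to one application of a listed rule, so the string is derivable from S.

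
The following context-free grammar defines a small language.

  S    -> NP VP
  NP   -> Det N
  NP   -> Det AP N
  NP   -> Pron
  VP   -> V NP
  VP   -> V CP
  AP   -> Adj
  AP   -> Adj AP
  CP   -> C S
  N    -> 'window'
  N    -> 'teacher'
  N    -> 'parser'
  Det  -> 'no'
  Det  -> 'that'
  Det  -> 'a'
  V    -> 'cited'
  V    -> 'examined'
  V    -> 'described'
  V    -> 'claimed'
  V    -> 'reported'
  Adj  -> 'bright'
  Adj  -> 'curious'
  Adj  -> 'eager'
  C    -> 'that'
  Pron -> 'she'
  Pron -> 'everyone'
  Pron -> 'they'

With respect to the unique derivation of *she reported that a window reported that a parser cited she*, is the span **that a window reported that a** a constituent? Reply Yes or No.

[S [NP [Pron she]] [VP [V reported] [CP [C that] [S [NP [Det a] [N window]] [VP [V reported] [CP [C that] [S [NP [Det a] [N parser]] [VP [V cited] [NP [Pron she]]]]]]]]]]
The smallest constituent containing 'that a window reported that a' is the CP spanning 'that a window reported that a parser cited she'; no single node in the tree dominates exactly the given words.

No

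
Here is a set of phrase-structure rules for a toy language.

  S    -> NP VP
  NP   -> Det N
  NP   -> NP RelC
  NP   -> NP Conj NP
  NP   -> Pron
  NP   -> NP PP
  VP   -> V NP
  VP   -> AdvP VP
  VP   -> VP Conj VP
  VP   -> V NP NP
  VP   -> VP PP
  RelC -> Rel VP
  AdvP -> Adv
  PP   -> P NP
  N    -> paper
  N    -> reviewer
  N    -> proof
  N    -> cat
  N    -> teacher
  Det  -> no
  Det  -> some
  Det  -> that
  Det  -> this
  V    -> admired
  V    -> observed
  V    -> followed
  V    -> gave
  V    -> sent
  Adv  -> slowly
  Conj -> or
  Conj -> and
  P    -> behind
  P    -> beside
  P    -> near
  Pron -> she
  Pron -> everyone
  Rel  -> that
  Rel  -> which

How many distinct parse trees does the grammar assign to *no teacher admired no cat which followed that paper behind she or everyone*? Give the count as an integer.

Two of the 8 distinct bracketings:
[S [NP [Det no] [N teacher]] [VP [V admired] [NP [NP [Det no] [N cat]] [RelC [Rel which] [VP [V followed] [NP [NP [NP [Det that] [N paper]] [PP [P behind] [NP [Pron she]]]] [Conj or] [NP [Pron everyone]]]]]]]]
[S [NP [Det no] [N teacher]] [VP [V admired] [NP [NP [Det no] [N cat]] [RelC [Rel which] [VP [V followed] [NP [NP [Det that] [N paper]] [PP [P behind] [NP [NP [Pron she]] [Conj or] [NP [Pron everyone]]]]]]]]]]
The trees differ in how a recursive rule is bracketed over the same span.

8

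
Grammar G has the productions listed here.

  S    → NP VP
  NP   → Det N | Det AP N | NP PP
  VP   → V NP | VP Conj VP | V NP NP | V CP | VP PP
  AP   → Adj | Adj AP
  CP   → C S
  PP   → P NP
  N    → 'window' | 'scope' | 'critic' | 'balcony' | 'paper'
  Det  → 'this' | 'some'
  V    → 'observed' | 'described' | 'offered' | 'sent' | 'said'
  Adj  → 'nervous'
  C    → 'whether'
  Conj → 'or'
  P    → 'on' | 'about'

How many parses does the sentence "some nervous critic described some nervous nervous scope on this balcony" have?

2

The two bracketings:
[S [NP [Det some] [AP [Adj nervous]] [N critic]] [VP [V described] [NP [NP [Det some] [AP [Adj nervous] [AP [Adj nervous]]] [N scope]] [PP [P on] [NP [Det this] [N balcony]]]]]]
[S [NP [Det some] [AP [Adj nervous]] [N critic]] [VP [VP [V described] [NP [Det some] [AP [Adj nervous] [AP [Adj nervous]]] [N scope]]] [PP [P on] [NP [Det this] [N balcony]]]]]
The difference turns on whether NP → NP PP is used at the relevant span, versus an alternative expansion of NP.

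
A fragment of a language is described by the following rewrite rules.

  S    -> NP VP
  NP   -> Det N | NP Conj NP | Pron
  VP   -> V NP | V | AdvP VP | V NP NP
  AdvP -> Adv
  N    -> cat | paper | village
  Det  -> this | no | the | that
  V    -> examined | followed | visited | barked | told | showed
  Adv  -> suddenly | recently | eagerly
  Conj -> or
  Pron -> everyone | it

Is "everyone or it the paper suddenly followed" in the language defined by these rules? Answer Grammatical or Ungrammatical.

Ungrammatical

For S → NP VP, every NP-prefix leaves a non-VP remainder: after 'everyone' the remainder is not a VP; after 'everyone or it' the remainder is not a VP.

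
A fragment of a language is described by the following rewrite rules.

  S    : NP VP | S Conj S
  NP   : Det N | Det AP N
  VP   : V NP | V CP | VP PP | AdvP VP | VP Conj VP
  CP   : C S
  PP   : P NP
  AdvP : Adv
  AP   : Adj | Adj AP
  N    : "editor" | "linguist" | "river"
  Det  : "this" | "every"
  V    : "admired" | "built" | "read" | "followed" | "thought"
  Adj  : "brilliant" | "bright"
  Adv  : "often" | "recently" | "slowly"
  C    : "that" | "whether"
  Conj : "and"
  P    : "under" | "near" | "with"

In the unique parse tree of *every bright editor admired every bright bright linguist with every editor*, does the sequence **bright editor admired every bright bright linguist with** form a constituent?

[S [NP [Det every] [AP [Adj bright]] [N editor]] [VP [VP [V admired] [NP [Det every] [AP [Adj bright] [AP [Adj bright]]] [N linguist]]] [PP [P with] [NP [Det every] [N editor]]]]]
The smallest constituent containing 'bright editor admired every bright bright linguist with' is the S spanning 'every bright editor admired every bright bright linguist with every editor'; no single node in the tree dominates exactly the given words.

No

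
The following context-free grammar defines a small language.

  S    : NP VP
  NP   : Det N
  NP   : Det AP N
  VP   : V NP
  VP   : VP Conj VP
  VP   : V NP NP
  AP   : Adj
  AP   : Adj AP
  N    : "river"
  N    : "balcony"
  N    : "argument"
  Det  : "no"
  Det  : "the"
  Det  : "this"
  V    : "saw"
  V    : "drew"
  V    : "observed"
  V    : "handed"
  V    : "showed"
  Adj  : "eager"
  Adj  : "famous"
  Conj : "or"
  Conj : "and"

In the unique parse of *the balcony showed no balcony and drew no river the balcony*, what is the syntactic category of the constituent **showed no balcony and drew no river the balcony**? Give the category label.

VP

S
  NP
    Det: the
    N: balcony
  VP
    VP
      V: showed
      NP
        Det: no
        N: balcony
    Conj: and
    VP
      V: drew
      NP
        Det: no
        N: river
      NP
        Det: the
        N: balcony
The span 'showed no balcony and drew no river the balcony' is the VP node built by VP → VP Conj VP.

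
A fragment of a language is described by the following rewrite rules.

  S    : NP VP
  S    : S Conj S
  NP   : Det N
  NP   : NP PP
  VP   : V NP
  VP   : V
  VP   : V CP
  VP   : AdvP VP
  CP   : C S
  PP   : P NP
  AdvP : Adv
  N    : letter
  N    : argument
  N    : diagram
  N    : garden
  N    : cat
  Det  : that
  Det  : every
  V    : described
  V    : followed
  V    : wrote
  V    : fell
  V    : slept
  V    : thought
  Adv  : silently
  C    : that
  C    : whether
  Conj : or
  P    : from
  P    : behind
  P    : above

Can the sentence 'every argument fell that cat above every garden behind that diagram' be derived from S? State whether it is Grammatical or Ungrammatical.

Grammatical

[S [NP [Det every] [N argument]] [VP [V fell] [NP [NP [Det that] [N cat]] [PP [P above] [NP [NP [Det every] [N garden]] [PP [P behind] [NP [Det that] [N diagram]]]]]]]]
Each bracket corresponds to one application of a listed rule, so the string is derivable from S.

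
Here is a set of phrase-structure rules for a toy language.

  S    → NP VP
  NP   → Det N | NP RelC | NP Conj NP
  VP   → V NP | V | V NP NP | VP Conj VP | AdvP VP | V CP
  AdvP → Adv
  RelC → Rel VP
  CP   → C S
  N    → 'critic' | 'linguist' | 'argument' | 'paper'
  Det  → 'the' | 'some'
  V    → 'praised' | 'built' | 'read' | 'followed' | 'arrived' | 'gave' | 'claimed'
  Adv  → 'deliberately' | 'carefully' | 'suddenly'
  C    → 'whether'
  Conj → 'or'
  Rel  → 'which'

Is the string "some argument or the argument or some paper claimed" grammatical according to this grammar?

Grammatical

S
  NP
    NP
      Det: some
      N: argument
    Conj: or
    NP
      NP
        Det: the
        N: argument
      Conj: or
      NP
        Det: some
        N: paper
  VP
    V: claimed
The bracketing above is licensed at every node by one of the given productions, with S at the root.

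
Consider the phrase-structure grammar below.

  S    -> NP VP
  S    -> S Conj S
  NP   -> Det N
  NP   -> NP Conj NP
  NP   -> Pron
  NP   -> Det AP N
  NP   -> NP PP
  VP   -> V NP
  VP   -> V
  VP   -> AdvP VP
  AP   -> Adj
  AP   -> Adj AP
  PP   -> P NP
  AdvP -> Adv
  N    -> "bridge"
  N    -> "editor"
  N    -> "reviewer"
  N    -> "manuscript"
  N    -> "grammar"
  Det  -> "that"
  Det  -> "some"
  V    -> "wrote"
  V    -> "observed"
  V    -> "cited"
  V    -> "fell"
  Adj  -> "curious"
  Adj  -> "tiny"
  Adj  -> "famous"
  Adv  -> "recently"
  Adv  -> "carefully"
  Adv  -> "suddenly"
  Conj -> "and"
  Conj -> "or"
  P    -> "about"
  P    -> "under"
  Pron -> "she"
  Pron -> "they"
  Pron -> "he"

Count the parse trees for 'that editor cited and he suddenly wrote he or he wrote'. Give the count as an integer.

2

The two bracketings:
[S [S [NP [Det that] [N editor]] [VP [V cited]]] [Conj and] [S [S [NP [Pron he]] [VP [AdvP [Adv suddenly]] [VP [V wrote] [NP [Pron he]]]]] [Conj or] [S [NP [Pron he]] [VP [V wrote]]]]]
[S [S [S [NP [Det that] [N editor]] [VP [V cited]]] [Conj and] [S [NP [Pron he]] [VP [AdvP [Adv suddenly]] [VP [V wrote] [NP [Pron he]]]]]] [Conj or] [S [NP [Pron he]] [VP [V wrote]]]]
The trees differ in how a recursive rule is bracketed over the same span.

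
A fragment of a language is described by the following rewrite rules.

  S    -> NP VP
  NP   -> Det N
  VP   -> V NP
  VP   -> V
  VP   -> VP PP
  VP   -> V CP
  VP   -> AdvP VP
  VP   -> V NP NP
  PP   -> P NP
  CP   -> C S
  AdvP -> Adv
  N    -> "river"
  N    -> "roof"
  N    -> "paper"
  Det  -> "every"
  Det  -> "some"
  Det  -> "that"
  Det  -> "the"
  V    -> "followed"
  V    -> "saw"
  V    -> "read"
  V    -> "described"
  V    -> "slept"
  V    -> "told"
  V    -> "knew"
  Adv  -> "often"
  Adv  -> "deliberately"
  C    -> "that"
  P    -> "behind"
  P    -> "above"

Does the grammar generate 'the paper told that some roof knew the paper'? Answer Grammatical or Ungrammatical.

[S [NP [Det the] [N paper]] [VP [V told] [CP [C that] [S [NP [Det some] [N roof]] [VP [V knew] [NP [Det the] [N paper]]]]]]]
The bracketing above is licensed at every node by one of the given productions, with S at the root.

Grammatical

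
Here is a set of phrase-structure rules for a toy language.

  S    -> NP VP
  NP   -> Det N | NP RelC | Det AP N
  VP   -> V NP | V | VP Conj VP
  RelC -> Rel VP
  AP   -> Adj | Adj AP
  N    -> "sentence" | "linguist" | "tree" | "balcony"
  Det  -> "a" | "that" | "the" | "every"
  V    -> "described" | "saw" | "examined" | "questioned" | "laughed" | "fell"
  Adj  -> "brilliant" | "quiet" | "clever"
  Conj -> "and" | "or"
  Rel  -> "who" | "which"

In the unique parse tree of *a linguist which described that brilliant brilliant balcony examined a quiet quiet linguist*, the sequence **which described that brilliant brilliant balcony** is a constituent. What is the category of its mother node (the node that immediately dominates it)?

NP

[S [NP [NP [Det a] [N linguist]] [RelC [Rel which] [VP [V described] [NP [Det that] [AP [Adj brilliant] [AP [Adj brilliant]]] [N balcony]]]]] [VP [V examined] [NP [Det a] [AP [Adj quiet] [AP [Adj quiet]]] [N linguist]]]]
The span 'which described that brilliant brilliant balcony' is the RelC node built by RelC → Rel VP.
Its mother is the NP built by NP → NP RelC.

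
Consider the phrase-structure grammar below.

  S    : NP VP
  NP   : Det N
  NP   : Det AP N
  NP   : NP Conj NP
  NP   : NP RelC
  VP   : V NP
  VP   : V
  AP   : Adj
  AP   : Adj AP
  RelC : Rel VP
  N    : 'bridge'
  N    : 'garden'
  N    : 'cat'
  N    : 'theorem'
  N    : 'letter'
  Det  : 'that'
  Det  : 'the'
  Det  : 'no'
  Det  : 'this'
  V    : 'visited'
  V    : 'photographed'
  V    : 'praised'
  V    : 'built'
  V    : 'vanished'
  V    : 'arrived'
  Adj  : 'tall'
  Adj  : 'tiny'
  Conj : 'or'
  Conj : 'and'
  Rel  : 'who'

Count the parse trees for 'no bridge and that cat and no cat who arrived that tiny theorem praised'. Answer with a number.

5

Two of the 5 distinct bracketings:
[S [NP [NP [Det no] [N bridge]] [Conj and] [NP [NP [Det that] [N cat]] [Conj and] [NP [NP [Det no] [N cat]] [RelC [Rel who] [VP [V arrived] [NP [Det that] [AP [Adj tiny]] [N theorem]]]]]]] [VP [V praised]]]
[S [NP [NP [Det no] [N bridge]] [Conj and] [NP [NP [NP [Det that] [N cat]] [Conj and] [NP [Det no] [N cat]]] [RelC [Rel who] [VP [V arrived] [NP [Det that] [AP [Adj tiny]] [N theorem]]]]]] [VP [V praised]]]
The trees differ in how a recursive rule is bracketed over the same span.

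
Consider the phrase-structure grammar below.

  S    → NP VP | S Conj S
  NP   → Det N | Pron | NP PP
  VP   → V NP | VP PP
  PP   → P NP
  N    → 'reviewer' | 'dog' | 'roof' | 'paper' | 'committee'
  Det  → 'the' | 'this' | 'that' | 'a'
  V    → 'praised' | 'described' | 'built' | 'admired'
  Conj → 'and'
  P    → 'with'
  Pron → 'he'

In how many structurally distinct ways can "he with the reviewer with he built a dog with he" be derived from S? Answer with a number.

4

Two of the 4 distinct bracketings:
[S [NP [NP [Pron he]] [PP [P with] [NP [NP [Det the] [N reviewer]] [PP [P with] [NP [Pron he]]]]]] [VP [V built] [NP [NP [Det a] [N dog]] [PP [P with] [NP [Pron he]]]]]]
[S [NP [NP [Pron he]] [PP [P with] [NP [NP [Det the] [N reviewer]] [PP [P with] [NP [Pron he]]]]]] [VP [VP [V built] [NP [Det a] [N dog]]] [PP [P with] [NP [Pron he]]]]]
The difference turns on whether VP → VP PP is used at the relevant span, versus an alternative expansion of VP.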